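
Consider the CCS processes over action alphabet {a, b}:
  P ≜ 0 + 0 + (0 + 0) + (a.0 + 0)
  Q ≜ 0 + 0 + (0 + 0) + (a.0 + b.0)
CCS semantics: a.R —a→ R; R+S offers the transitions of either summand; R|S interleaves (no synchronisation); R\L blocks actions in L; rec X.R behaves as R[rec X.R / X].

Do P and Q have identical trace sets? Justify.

trace-distinct — witness ⟨b⟩

P's transition system — 2 states:
  s0 = 0 + 0 + (0 + 0) + (a.0 + 0) ⊢ —a→ s1
  s1 = 0 ⊢ stopped
Q's transition system — 2 states:
  t0 = 0 + 0 + (0 + 0) + (a.0 + b.0) ⊢ —a→ t1, —b→ t1
  t1 = 0 ⊢ stopped
Executing b from Q (initial set {t0}):
  step 1 (b): {t1}
  Q completes σ.
Executing b from P (initial set {s0}):
  step 1 (b): no successor for P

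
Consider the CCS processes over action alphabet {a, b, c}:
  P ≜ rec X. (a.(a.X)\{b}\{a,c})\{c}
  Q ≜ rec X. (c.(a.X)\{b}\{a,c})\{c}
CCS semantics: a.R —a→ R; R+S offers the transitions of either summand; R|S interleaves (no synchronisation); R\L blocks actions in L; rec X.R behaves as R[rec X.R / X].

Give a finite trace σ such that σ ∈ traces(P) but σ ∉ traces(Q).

a

P's transition system — 2 states:
  u0 = rec X. (a.(a.X)\{b}\{a,c})\{c} has moves -a-> u1
  u1 = (a.(rec X. (a.(a.X)\{b}\{a,c})\{c}))\{b}\{a,c}\{c} has moves stopped
Q's transition system — 1 states:
  v0 = rec X. (c.(a.X)\{b}\{a,c})\{c} has moves stopped
Run σ = ⟨a⟩ on P: start {u0}
  after a @ step 1: {u1}
  P completes σ.
Run σ = ⟨a⟩ on Q: start {v0}
  after a @ step 1: ∅  — Q cannot continue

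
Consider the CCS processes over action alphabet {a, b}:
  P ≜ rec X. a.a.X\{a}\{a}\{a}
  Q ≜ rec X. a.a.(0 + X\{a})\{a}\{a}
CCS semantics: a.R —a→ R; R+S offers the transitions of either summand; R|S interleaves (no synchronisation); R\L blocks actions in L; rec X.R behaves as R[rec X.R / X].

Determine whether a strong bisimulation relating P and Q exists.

YES

LTS(P): 3 reachable states
  p0 = rec X. a.a.X\{a}\{a}\{a} → --a--▸ p1
  p1 = a.(rec X. a.a.X\{a}\{a}\{a})\{a}\{a}\{a} → --a--▸ p2
  p2 = (rec X. a.a.X\{a}\{a}\{a})\{a}\{a}\{a} → stopped
LTS(Q): 3 reachable states
  q0 = rec X. a.a.(0 + X\{a})\{a}\{a} → --a--▸ q1
  q1 = a.(0 + (rec X. a.a.(0 + X\{a})\{a}\{a})\{a})\{a}\{a} → --a--▸ q2
  q2 = (0 + (rec X. a.a.(0 + X\{a})\{a}\{a})\{a})\{a}\{a} → stopped
Partition-refinement fixed point:
  B0 = {p0, q0}
  B1 = {p1, q1}
  B2 = {p2, q2}
p0 ∈ B0, q0 ∈ B0 → same block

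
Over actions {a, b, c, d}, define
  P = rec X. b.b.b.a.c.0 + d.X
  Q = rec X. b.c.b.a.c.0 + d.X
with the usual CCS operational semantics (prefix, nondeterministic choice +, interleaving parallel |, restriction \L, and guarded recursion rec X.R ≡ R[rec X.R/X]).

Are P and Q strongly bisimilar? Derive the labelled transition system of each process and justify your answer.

P ≁ Q

LTS(P): 6 reachable states
  m0 = rec X. b.b.b.a.c.0 + d.X has moves —b→ m1, —d→ m0
  m1 = b.b.a.c.0 has moves —b→ m2
  m2 = b.a.c.0 has moves —b→ m3
  m3 = a.c.0 has moves —a→ m4
  m4 = c.0 has moves —c→ m5
  m5 = 0 has moves ∅
LTS(Q): 6 reachable states
  n0 = rec X. b.c.b.a.c.0 + d.X has moves —b→ n1, —d→ n0
  n1 = c.b.a.c.0 has moves —c→ n2
  n2 = b.a.c.0 has moves —b→ n3
  n3 = a.c.0 has moves —a→ n4
  n4 = c.0 has moves —c→ n5
  n5 = 0 has moves ∅
Bisimilarity quotient blocks:
  B0 = {m0}
  B1 = {m1}
  B2 = {m2, n2}
  B3 = {m3, n3}
  B4 = {m4, n4}
  B5 = {m5, n5}
  B6 = {n0}
  B7 = {n1}
m0 ∈ B0, n0 ∈ B6 → different blocks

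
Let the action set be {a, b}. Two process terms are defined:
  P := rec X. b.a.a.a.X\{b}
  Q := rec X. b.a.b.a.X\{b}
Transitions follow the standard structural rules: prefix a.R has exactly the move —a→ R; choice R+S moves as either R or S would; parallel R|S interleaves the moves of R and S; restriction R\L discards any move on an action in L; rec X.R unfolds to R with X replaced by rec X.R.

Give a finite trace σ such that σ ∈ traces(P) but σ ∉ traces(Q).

baa

Reachable graph of P (5 states):
  s0 = rec X. b.a.a.a.X\{b} has moves =b=> s1
  s1 = a.a.a.(rec X. b.a.a.a.X\{b})\{b} has moves =a=> s2
  s2 = a.a.(rec X. b.a.a.a.X\{b})\{b} has moves =a=> s3
  s3 = a.(rec X. b.a.a.a.X\{b})\{b} has moves =a=> s4
  s4 = (rec X. b.a.a.a.X\{b})\{b} has moves deadlocked
Reachable graph of Q (5 states):
  t0 = rec X. b.a.b.a.X\{b} has moves =b=> t1
  t1 = a.b.a.(rec X. b.a.b.a.X\{b})\{b} has moves =a=> t2
  t2 = b.a.(rec X. b.a.b.a.X\{b})\{b} has moves =b=> t3
  t3 = a.(rec X. b.a.b.a.X\{b})\{b} has moves =a=> t4
  t4 = (rec X. b.a.b.a.X\{b})\{b} has moves deadlocked
Executing baa from P (initial set {s0}):
  [1] b ⇒ {s1}
  [2] a ⇒ {s2}
  [3] a ⇒ {s3}
  — P admits the full trace.
Executing baa from Q (initial set {t0}):
  [1] b ⇒ {t1}
  [2] a ⇒ {t2}
  [3] a ⇒ no successor for Q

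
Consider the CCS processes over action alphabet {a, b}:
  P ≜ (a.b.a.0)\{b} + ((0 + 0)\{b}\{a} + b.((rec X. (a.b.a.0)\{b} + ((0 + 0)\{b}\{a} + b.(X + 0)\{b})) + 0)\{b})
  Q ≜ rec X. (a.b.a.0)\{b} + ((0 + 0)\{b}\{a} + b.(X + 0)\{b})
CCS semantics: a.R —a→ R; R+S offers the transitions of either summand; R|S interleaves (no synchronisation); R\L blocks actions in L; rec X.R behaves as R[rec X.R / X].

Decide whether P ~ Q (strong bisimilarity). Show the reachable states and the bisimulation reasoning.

P ~ Q

LTS(P): 4 reachable states
  m0 = (a.b.a.0)\{b} + ((0 + 0)\{b}\{a} + b.((rec X. (a.b.a.0)\{b} + ((0 + 0)\{b}\{a} + b.(X + 0)\{b})) + 0)\{b}) has moves —a→ m1, —b→ m2
  m1 = (b.a.0)\{b} has moves deadlocked
  m2 = ((rec X. (a.b.a.0)\{b} + ((0 + 0)\{b}\{a} + b.(X + 0)\{b})) + 0)\{b} has moves —a→ m3
  m3 = (b.a.0)\{b}\{b} has moves deadlocked
LTS(Q): 4 reachable states
  n0 = rec X. (a.b.a.0)\{b} + ((0 + 0)\{b}\{a} + b.(X + 0)\{b}) has moves —a→ n1, —b→ n2
  n1 = (b.a.0)\{b} has moves deadlocked
  n2 = ((rec X. (a.b.a.0)\{b} + ((0 + 0)\{b}\{a} + b.(X + 0)\{b})) + 0)\{b} has moves —a→ n3
  n3 = (b.a.0)\{b}\{b} has moves deadlocked
Coarsest stable partition (strong bisimilarity classes):
  B0 = {m0, n0}
  B1 = {m1, m3, n1, n3}
  B2 = {m2, n2}
m0 ∈ B0, n0 ∈ B0 → same block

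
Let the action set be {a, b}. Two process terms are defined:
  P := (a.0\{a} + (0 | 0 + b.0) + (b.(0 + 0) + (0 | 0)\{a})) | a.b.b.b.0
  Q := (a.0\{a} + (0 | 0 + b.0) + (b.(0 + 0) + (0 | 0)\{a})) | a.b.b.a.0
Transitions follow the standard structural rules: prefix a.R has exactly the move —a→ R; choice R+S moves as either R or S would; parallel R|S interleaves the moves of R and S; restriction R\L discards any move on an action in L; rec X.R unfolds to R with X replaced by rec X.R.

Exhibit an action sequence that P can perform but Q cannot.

LTS(P): 20 reachable states
  s0 = (a.0\{a} + (0 | 0 + b.0) + (b.(0 + 0) + (0 | 0)\{a})) | a.b.b.b.0 has moves -a-> s1, -a-> s2, -b-> s3, -b-> s4
  s1 = (a.0\{a} + (0 | 0 + b.0) + (b.(0 + 0) + (0 | 0)\{a})) | b.b.b.0 has moves -a-> s5, -b-> s6, -b-> s7, -b-> s8
  s2 = 0\{a} | a.b.b.b.0 has moves -a-> s5
  s3 = (0 + 0) | a.b.b.b.0 has moves -a-> s6
  s4 = 0 | a.b.b.b.0 has moves -a-> s8
  s5 = 0\{a} | b.b.b.0 has moves -b-> s9
  s6 = (0 + 0) | b.b.b.0 has moves -b-> s10
  s7 = (a.0\{a} + (0 | 0 + b.0) + (b.(0 + 0) + (0 | 0)\{a})) | b.b.0 has moves -a-> s9, -b-> s10, -b-> s11, -b-> s12
  s8 = 0 | b.b.b.0 has moves -b-> s12
  s9 = 0\{a} | b.b.0 has moves -b-> s13
  s10 = (0 + 0) | b.b.0 has moves -b-> s14
  s11 = (a.0\{a} + (0 | 0 + b.0) + (b.(0 + 0) + (0 | 0)\{a})) | b.0 has moves -a-> s13, -b-> s14, -b-> s15, -b-> s16
  s12 = 0 | b.b.0 has moves -b-> s16
  s13 = 0\{a} | b.0 has moves -b-> s17
  s14 = (0 + 0) | b.0 has moves -b-> s18
  s15 = (a.0\{a} + (0 | 0 + b.0) + (b.(0 + 0) + (0 | 0)\{a})) | 0 has moves -a-> s17, -b-> s18, -b-> s19
  s16 = 0 | b.0 has moves -b-> s19
  s17 = 0\{a} | 0 has moves (no moves)
  s18 = (0 + 0) | 0 has moves (no moves)
  s19 = 0 | 0 has moves (no moves)
LTS(Q): 20 reachable states
  t0 = (a.0\{a} + (0 | 0 + b.0) + (b.(0 + 0) + (0 | 0)\{a})) | a.b.b.a.0 has moves -a-> t1, -a-> t2, -b-> t3, -b-> t4
  t1 = (a.0\{a} + (0 | 0 + b.0) + (b.(0 + 0) + (0 | 0)\{a})) | b.b.a.0 has moves -a-> t5, -b-> t6, -b-> t7, -b-> t8
  t2 = 0\{a} | a.b.b.a.0 has moves -a-> t5
  t3 = (0 + 0) | a.b.b.a.0 has moves -a-> t6
  t4 = 0 | a.b.b.a.0 has moves -a-> t8
  t5 = 0\{a} | b.b.a.0 has moves -b-> t9
  t6 = (0 + 0) | b.b.a.0 has moves -b-> t10
  t7 = (a.0\{a} + (0 | 0 + b.0) + (b.(0 + 0) + (0 | 0)\{a})) | b.a.0 has moves -a-> t9, -b-> t10, -b-> t11, -b-> t12
  t8 = 0 | b.b.a.0 has moves -b-> t12
  t9 = 0\{a} | b.a.0 has moves -b-> t13
  t10 = (0 + 0) | b.a.0 has moves -b-> t14
  t11 = (a.0\{a} + (0 | 0 + b.0) + (b.(0 + 0) + (0 | 0)\{a})) | a.0 has moves -a-> t13, -a-> t15, -b-> t14, -b-> t16
  t12 = 0 | b.a.0 has moves -b-> t16
  t13 = 0\{a} | a.0 has moves -a-> t17
  t14 = (0 + 0) | a.0 has moves -a-> t18
  t15 = (a.0\{a} + (0 | 0 + b.0) + (b.(0 + 0) + (0 | 0)\{a})) | 0 has moves -a-> t17, -b-> t18, -b-> t19
  t16 = 0 | a.0 has moves -a-> t19
  t17 = 0\{a} | 0 has moves (no moves)
  t18 = (0 + 0) | 0 has moves (no moves)
  t19 = 0 | 0 has moves (no moves)
Trace ⟨aabbb⟩ through P, begin at {s0}:
  step 1 (a): {s1, s2}
  step 2 (a): {s5}
  step 3 (b): {s9}
  step 4 (b): {s13}
  step 5 (b): {s17}
  P completes σ.
Trace ⟨aabbb⟩ through Q, begin at {t0}:
  step 1 (a): {t1, t2}
  step 2 (a): {t5}
  step 3 (b): {t9}
  step 4 (b): {t13}
  step 5 (b): ∅  — Q cannot continue

aabbb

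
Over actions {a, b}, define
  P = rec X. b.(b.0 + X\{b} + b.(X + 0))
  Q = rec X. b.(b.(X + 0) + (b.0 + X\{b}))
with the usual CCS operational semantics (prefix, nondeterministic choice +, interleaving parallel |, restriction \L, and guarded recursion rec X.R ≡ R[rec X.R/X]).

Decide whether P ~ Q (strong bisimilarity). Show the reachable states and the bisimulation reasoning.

LTS(P): 4 reachable states
  u0 = rec X. b.(b.0 + X\{b} + b.(X + 0)) | ··b··> u1
  u1 = b.0 + (rec X. b.(b.0 + X\{b} + b.(X + 0)))\{b} + b.((rec X. b.(b.0 + X\{b} + b.(X + 0))) + 0) | ··b··> u2, ··b··> u3
  u2 = (rec X. b.(b.0 + X\{b} + b.(X + 0))) + 0 | ··b··> u1
  u3 = 0 | ·
LTS(Q): 4 reachable states
  v0 = rec X. b.(b.(X + 0) + (b.0 + X\{b})) | ··b··> v1
  v1 = b.((rec X. b.(b.(X + 0) + (b.0 + X\{b}))) + 0) + (b.0 + (rec X. b.(b.(X + 0) + (b.0 + X\{b})))\{b}) | ··b··> v2, ··b··> v3
  v2 = (rec X. b.(b.(X + 0) + (b.0 + X\{b}))) + 0 | ··b··> v1
  v3 = 0 | ·
Bisimilarity quotient blocks:
  B0 = {u0, u2, v0, v2}
  B1 = {u1, v1}
  B2 = {u3, v3}
u0 ∈ B0, v0 ∈ B0 → same block

P ~ Q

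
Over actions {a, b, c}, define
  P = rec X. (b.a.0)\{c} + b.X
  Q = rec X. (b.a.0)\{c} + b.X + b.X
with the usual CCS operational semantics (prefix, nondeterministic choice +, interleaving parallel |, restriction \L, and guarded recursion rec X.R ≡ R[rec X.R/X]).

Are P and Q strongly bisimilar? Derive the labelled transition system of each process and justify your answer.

bisimilar

P's transition system — 3 states:
  s0 = rec X. (b.a.0)\{c} + b.X ⊢ =b=> s0, =b=> s1
  s1 = (a.0)\{c} ⊢ =a=> s2
  s2 = 0\{c} ⊢ deadlocked
Q's transition system — 3 states:
  t0 = rec X. (b.a.0)\{c} + b.X + b.X ⊢ =b=> t0, =b=> t1
  t1 = (a.0)\{c} ⊢ =a=> t2
  t2 = 0\{c} ⊢ deadlocked
Coarsest stable partition (strong bisimilarity classes):
  B0 = {s0, t0}
  B1 = {s1, t1}
  B2 = {s2, t2}
s0 ∈ B0, t0 ∈ B0 → same block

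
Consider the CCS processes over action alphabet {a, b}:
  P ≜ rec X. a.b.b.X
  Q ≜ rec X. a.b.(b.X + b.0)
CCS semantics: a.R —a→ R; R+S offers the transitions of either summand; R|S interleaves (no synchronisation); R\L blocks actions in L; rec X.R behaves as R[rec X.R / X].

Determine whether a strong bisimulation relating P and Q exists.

not bisimilar

LTS(P): 3 reachable states
  s0 = rec X. a.b.b.X :: --a--▸ s1
  s1 = b.b.(rec X. a.b.b.X) :: --b--▸ s2
  s2 = b.(rec X. a.b.b.X) :: --b--▸ s0
LTS(Q): 4 reachable states
  t0 = rec X. a.b.(b.X + b.0) :: --a--▸ t1
  t1 = b.(b.(rec X. a.b.(b.X + b.0)) + b.0) :: --b--▸ t2
  t2 = b.(rec X. a.b.(b.X + b.0)) + b.0 :: --b--▸ t0, --b--▸ t3
  t3 = 0 :: stopped
Partition-refinement fixed point:
  B0 = {s0}
  B1 = {s1}
  B2 = {s2}
  B3 = {t0}
  B4 = {t1}
  B5 = {t2}
  B6 = {t3}
s0 ∈ B0, t0 ∈ B3 → different blocks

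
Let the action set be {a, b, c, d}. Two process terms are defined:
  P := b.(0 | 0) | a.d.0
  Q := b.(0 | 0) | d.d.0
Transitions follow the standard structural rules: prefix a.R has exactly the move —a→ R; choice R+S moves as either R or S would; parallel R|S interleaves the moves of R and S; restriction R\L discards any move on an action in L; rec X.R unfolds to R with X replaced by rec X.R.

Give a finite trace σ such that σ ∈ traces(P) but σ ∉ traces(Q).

P's transition system — 6 states:
  p0 = b.(0 | 0) | a.d.0 has moves --a--▸ p1, --b--▸ p2
  p1 = b.(0 | 0) | d.0 has moves --b--▸ p3, --d--▸ p4
  p2 = 0 | 0 | a.d.0 has moves --a--▸ p3
  p3 = 0 | 0 | d.0 has moves --d--▸ p5
  p4 = b.(0 | 0) | 0 has moves --b--▸ p5
  p5 = 0 | 0 | 0 has moves (no moves)
Q's transition system — 6 states:
  q0 = b.(0 | 0) | d.d.0 has moves --b--▸ q1, --d--▸ q2
  q1 = 0 | 0 | d.d.0 has moves --d--▸ q3
  q2 = b.(0 | 0) | d.0 has moves --b--▸ q3, --d--▸ q4
  q3 = 0 | 0 | d.0 has moves --d--▸ q5
  q4 = b.(0 | 0) | 0 has moves --b--▸ q5
  q5 = 0 | 0 | 0 has moves (no moves)
Trace ⟨a⟩ through P, begin at {p0}:
  step 1 (a): {p1}
  ✓ P
Trace ⟨a⟩ through Q, begin at {q0}:
  step 1 (a): no successor for Q

a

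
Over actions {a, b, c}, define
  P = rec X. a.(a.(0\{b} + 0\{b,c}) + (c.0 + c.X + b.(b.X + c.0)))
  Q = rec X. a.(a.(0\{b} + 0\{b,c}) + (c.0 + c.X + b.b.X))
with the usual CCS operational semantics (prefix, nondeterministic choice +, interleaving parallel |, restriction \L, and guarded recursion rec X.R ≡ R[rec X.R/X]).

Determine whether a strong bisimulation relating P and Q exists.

not bisimilar

Reachable graph of P (5 states):
  s0 = rec X. a.(a.(0\{b} + 0\{b,c}) + (c.0 + c.X + b.(b.X + c.0))) → --a--▸ s1
  s1 = a.(0\{b} + 0\{b,c}) + (c.0 + c.(rec X. a.(a.(0\{b} + 0\{b,c}) + (c.0 + c.X + b.(b.X + c.0)))) + b.(b.(rec X. a.(a.(0\{b} + 0\{b,c}) + (c.0 + c.X + b.(b.X + c.0)))) + c.0)) → --a--▸ s2, --b--▸ s3, --c--▸ s0, --c--▸ s4
  s2 = 0\{b} + 0\{b,c} → stopped
  s3 = b.(rec X. a.(a.(0\{b} + 0\{b,c}) + (c.0 + c.X + b.(b.X + c.0)))) + c.0 → --b--▸ s0, --c--▸ s4
  s4 = 0 → stopped
Reachable graph of Q (5 states):
  t0 = rec X. a.(a.(0\{b} + 0\{b,c}) + (c.0 + c.X + b.b.X)) → --a--▸ t1
  t1 = a.(0\{b} + 0\{b,c}) + (c.0 + c.(rec X. a.(a.(0\{b} + 0\{b,c}) + (c.0 + c.X + b.b.X))) + b.b.(rec X. a.(a.(0\{b} + 0\{b,c}) + (c.0 + c.X + b.b.X)))) → --a--▸ t2, --b--▸ t3, --c--▸ t0, --c--▸ t4
  t2 = 0\{b} + 0\{b,c} → stopped
  t3 = b.(rec X. a.(a.(0\{b} + 0\{b,c}) + (c.0 + c.X + b.b.X))) → --b--▸ t0
  t4 = 0 → stopped
Coarsest stable partition (strong bisimilarity classes):
  B0 = {s0}
  B1 = {s1}
  B2 = {s3}
  B3 = {s2, s4, t2, t4}
  B4 = {t0}
  B5 = {t1}
  B6 = {t3}
s0 ∈ B0, t0 ∈ B4 → different blocks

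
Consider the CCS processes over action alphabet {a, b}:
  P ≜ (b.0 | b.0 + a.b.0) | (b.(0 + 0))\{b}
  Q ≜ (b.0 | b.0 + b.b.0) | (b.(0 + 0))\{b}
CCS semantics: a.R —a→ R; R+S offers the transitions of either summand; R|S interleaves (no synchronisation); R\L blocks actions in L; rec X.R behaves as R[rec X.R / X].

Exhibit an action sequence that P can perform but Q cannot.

a

LTS(P): 6 reachable states
  m0 = (b.0 | b.0 + a.b.0) | (b.(0 + 0))\{b} has moves -a-> m1, -b-> m2, -b-> m3
  m1 = b.0 | (b.(0 + 0))\{b} has moves -b-> m4
  m2 = 0 | b.0 | (b.(0 + 0))\{b} has moves -b-> m5
  m3 = b.0 | 0 | (b.(0 + 0))\{b} has moves -b-> m5
  m4 = 0 | (b.(0 + 0))\{b} has moves ∅
  m5 = 0 | 0 | (b.(0 + 0))\{b} has moves ∅
LTS(Q): 6 reachable states
  n0 = (b.0 | b.0 + b.b.0) | (b.(0 + 0))\{b} has moves -b-> n1, -b-> n2, -b-> n3
  n1 = 0 | b.0 | (b.(0 + 0))\{b} has moves -b-> n4
  n2 = b.0 | (b.(0 + 0))\{b} has moves -b-> n5
  n3 = b.0 | 0 | (b.(0 + 0))\{b} has moves -b-> n4
  n4 = 0 | 0 | (b.(0 + 0))\{b} has moves ∅
  n5 = 0 | (b.(0 + 0))\{b} has moves ∅
Executing a from P (initial set {m0}):
  [1] a ⇒ {m1}
  ✓ P
Executing a from Q (initial set {n0}):
  [1] a ⇒ no successor for Q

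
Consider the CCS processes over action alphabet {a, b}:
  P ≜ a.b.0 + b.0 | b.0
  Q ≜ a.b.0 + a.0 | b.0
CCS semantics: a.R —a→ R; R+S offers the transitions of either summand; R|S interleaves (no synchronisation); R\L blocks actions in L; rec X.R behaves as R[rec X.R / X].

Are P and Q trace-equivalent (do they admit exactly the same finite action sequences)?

traces(P) ≠ traces(Q) — witness ⟨bb⟩

P's transition system — 6 states:
  m0 = a.b.0 + b.0 | b.0 has moves --a--▸ m1, --b--▸ m2, --b--▸ m3
  m1 = b.0 has moves --b--▸ m4
  m2 = 0 | b.0 has moves --b--▸ m5
  m3 = b.0 | 0 has moves --b--▸ m5
  m4 = 0 has moves deadlocked
  m5 = 0 | 0 has moves deadlocked
Q's transition system — 6 states:
  n0 = a.b.0 + a.0 | b.0 has moves --a--▸ n1, --a--▸ n2, --b--▸ n3
  n1 = 0 | b.0 has moves --b--▸ n4
  n2 = b.0 has moves --b--▸ n5
  n3 = a.0 | 0 has moves --a--▸ n4
  n4 = 0 | 0 has moves deadlocked
  n5 = 0 has moves deadlocked
Run σ = ⟨bb⟩ on P: start {m0}
  [1] b ⇒ {m2, m3}
  [2] b ⇒ {m5}
  P completes σ.
Run σ = ⟨bb⟩ on Q: start {n0}
  [1] b ⇒ {n3}
  [2] b ⇒ no successor for Q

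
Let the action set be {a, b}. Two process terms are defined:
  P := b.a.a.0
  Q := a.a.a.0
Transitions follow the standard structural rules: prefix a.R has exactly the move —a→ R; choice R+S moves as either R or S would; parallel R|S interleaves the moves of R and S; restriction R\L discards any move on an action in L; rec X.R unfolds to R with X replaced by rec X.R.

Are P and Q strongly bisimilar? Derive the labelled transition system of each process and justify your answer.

LTS(P): 4 reachable states
  s0 = b.a.a.0 → —b→ s1
  s1 = a.a.0 → —a→ s2
  s2 = a.0 → —a→ s3
  s3 = 0 → deadlocked
LTS(Q): 4 reachable states
  t0 = a.a.a.0 → —a→ t1
  t1 = a.a.0 → —a→ t2
  t2 = a.0 → —a→ t3
  t3 = 0 → deadlocked
Partition-refinement fixed point:
  B0 = {s0}
  B1 = {s1, t1}
  B2 = {s2, t2}
  B3 = {s3, t3}
  B4 = {t0}
s0 ∈ B0, t0 ∈ B4 → different blocks

P ≁ Q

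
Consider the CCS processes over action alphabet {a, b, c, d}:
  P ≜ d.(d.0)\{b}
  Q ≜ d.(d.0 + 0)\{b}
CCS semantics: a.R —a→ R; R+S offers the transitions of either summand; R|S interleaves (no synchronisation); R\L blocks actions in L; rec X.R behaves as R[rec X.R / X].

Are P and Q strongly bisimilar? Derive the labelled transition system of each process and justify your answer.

YES

Reachable graph of P (3 states):
  s0 = d.(d.0)\{b} | —d→ s1
  s1 = (d.0)\{b} | —d→ s2
  s2 = 0\{b} | deadlocked
Reachable graph of Q (3 states):
  t0 = d.(d.0 + 0)\{b} | —d→ t1
  t1 = (d.0 + 0)\{b} | —d→ t2
  t2 = 0\{b} | deadlocked
Bisimilarity quotient blocks:
  B0 = {s0, t0}
  B1 = {s1, t1}
  B2 = {s2, t2}
s0 ∈ B0, t0 ∈ B0 → same block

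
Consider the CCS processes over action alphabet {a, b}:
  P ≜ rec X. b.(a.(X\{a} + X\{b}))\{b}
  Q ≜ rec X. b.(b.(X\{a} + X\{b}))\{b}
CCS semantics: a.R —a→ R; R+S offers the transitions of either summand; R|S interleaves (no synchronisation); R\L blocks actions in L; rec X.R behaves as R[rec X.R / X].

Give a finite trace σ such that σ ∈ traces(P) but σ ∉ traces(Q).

ba

LTS(P): 3 reachable states
  u0 = rec X. b.(a.(X\{a} + X\{b}))\{b} → =b=> u1
  u1 = (a.((rec X. b.(a.(X\{a} + X\{b}))\{b})\{a} + (rec X. b.(a.(X\{a} + X\{b}))\{b})\{b}))\{b} → =a=> u2
  u2 = ((rec X. b.(a.(X\{a} + X\{b}))\{b})\{a} + (rec X. b.(a.(X\{a} + X\{b}))\{b})\{b})\{b} → ·
LTS(Q): 2 reachable states
  v0 = rec X. b.(b.(X\{a} + X\{b}))\{b} → =b=> v1
  v1 = (b.((rec X. b.(b.(X\{a} + X\{b}))\{b})\{a} + (rec X. b.(b.(X\{a} + X\{b}))\{b})\{b}))\{b} → ·
Executing ba from P (initial set {u0}):
  [1] b ⇒ {u1}
  [2] a ⇒ {u2}
  — P admits the full trace.
Executing ba from Q (initial set {v0}):
  [1] b ⇒ {v1}
  [2] a ⇒ no successor for Q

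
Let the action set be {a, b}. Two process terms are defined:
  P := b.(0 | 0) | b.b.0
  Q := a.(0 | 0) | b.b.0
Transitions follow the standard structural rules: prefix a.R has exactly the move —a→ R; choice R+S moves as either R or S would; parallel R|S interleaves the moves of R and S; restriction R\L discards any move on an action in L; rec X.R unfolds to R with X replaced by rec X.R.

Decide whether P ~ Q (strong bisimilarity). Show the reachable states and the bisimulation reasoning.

NO

P's transition system — 6 states:
  p0 = b.(0 | 0) | b.b.0 has moves =b=> p1, =b=> p2
  p1 = 0 | 0 | b.b.0 has moves =b=> p3
  p2 = b.(0 | 0) | b.0 has moves =b=> p3, =b=> p4
  p3 = 0 | 0 | b.0 has moves =b=> p5
  p4 = b.(0 | 0) | 0 has moves =b=> p5
  p5 = 0 | 0 | 0 has moves ·
Q's transition system — 6 states:
  q0 = a.(0 | 0) | b.b.0 has moves =a=> q1, =b=> q2
  q1 = 0 | 0 | b.b.0 has moves =b=> q3
  q2 = a.(0 | 0) | b.0 has moves =a=> q3, =b=> q4
  q3 = 0 | 0 | b.0 has moves =b=> q5
  q4 = a.(0 | 0) | 0 has moves =a=> q5
  q5 = 0 | 0 | 0 has moves ·
Partition-refinement fixed point:
  B0 = {p0}
  B1 = {p1, p2, q1}
  B2 = {p3, p4, q3}
  B3 = {p5, q5}
  B4 = {q0}
  B5 = {q2}
  B6 = {q4}
p0 ∈ B0, q0 ∈ B4 → different blocks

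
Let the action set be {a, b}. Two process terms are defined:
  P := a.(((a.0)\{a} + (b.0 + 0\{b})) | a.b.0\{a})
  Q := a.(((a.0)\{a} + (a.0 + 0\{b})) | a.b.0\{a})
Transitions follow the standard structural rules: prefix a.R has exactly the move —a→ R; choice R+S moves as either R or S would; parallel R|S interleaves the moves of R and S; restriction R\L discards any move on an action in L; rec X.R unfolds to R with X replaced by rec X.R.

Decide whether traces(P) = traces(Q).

P's transition system — 7 states:
  s0 = a.(((a.0)\{a} + (b.0 + 0\{b})) | a.b.0\{a}) → ··a··> s1
  s1 = ((a.0)\{a} + (b.0 + 0\{b})) | a.b.0\{a} → ··a··> s2, ··b··> s3
  s2 = ((a.0)\{a} + (b.0 + 0\{b})) | b.0\{a} → ··b··> s4, ··b··> s5
  s3 = 0 | a.b.0\{a} → ··a··> s5
  s4 = ((a.0)\{a} + (b.0 + 0\{b})) | 0\{a} → ··b··> s6
  s5 = 0 | b.0\{a} → ··b··> s6
  s6 = 0 | 0\{a} → ·
Q's transition system — 7 states:
  t0 = a.(((a.0)\{a} + (a.0 + 0\{b})) | a.b.0\{a}) → ··a··> t1
  t1 = ((a.0)\{a} + (a.0 + 0\{b})) | a.b.0\{a} → ··a··> t2, ··a··> t3
  t2 = ((a.0)\{a} + (a.0 + 0\{b})) | b.0\{a} → ··a··> t4, ··b··> t5
  t3 = 0 | a.b.0\{a} → ··a··> t4
  t4 = 0 | b.0\{a} → ··b··> t6
  t5 = ((a.0)\{a} + (a.0 + 0\{b})) | 0\{a} → ··a··> t6
  t6 = 0 | 0\{a} → ·
Trace ⟨ab⟩ through P, begin at {s0}:
  [1] a ⇒ {s1}
  [2] b ⇒ {s3}
  — P admits the full trace.
Trace ⟨ab⟩ through Q, begin at {t0}:
  [1] a ⇒ {t1}
  [2] b ⇒ ∅  — Q cannot continue

traces(P) ≠ traces(Q) — witness ⟨ab⟩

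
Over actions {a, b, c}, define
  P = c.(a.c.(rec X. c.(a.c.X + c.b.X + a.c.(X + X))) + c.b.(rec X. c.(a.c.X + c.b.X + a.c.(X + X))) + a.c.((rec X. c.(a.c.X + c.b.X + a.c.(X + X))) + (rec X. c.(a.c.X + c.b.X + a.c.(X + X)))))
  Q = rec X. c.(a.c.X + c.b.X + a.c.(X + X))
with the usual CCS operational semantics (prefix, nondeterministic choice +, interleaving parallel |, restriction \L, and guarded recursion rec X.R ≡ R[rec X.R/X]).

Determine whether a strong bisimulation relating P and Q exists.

P's transition system — 7 states:
  s0 = c.(a.c.(rec X. c.(a.c.X + c.b.X + a.c.(X + X))) + c.b.(rec X. c.(a.c.X + c.b.X + a.c.(X + X))) + a.c.((rec X. c.(a.c.X + c.b.X + a.c.(X + X))) + (rec X. c.(a.c.X + c.b.X + a.c.(X + X))))) ⊢ --c--▸ s1
  s1 = a.c.(rec X. c.(a.c.X + c.b.X + a.c.(X + X))) + c.b.(rec X. c.(a.c.X + c.b.X + a.c.(X + X))) + a.c.((rec X. c.(a.c.X + c.b.X + a.c.(X + X))) + (rec X. c.(a.c.X + c.b.X + a.c.(X + X)))) ⊢ --a--▸ s2, --a--▸ s3, --c--▸ s4
  s2 = c.((rec X. c.(a.c.X + c.b.X + a.c.(X + X))) + (rec X. c.(a.c.X + c.b.X + a.c.(X + X)))) ⊢ --c--▸ s5
  s3 = c.(rec X. c.(a.c.X + c.b.X + a.c.(X + X))) ⊢ --c--▸ s6
  s4 = b.(rec X. c.(a.c.X + c.b.X + a.c.(X + X))) ⊢ --b--▸ s6
  s5 = (rec X. c.(a.c.X + c.b.X + a.c.(X + X))) + (rec X. c.(a.c.X + c.b.X + a.c.(X + X))) ⊢ --c--▸ s1
  s6 = rec X. c.(a.c.X + c.b.X + a.c.(X + X)) ⊢ --c--▸ s1
Q's transition system — 6 states:
  t0 = rec X. c.(a.c.X + c.b.X + a.c.(X + X)) ⊢ --c--▸ t1
  t1 = a.c.(rec X. c.(a.c.X + c.b.X + a.c.(X + X))) + c.b.(rec X. c.(a.c.X + c.b.X + a.c.(X + X))) + a.c.((rec X. c.(a.c.X + c.b.X + a.c.(X + X))) + (rec X. c.(a.c.X + c.b.X + a.c.(X + X)))) ⊢ --a--▸ t2, --a--▸ t3, --c--▸ t4
  t2 = c.((rec X. c.(a.c.X + c.b.X + a.c.(X + X))) + (rec X. c.(a.c.X + c.b.X + a.c.(X + X)))) ⊢ --c--▸ t5
  t3 = c.(rec X. c.(a.c.X + c.b.X + a.c.(X + X))) ⊢ --c--▸ t0
  t4 = b.(rec X. c.(a.c.X + c.b.X + a.c.(X + X))) ⊢ --b--▸ t0
  t5 = (rec X. c.(a.c.X + c.b.X + a.c.(X + X))) + (rec X. c.(a.c.X + c.b.X + a.c.(X + X))) ⊢ --c--▸ t1
Coarsest stable partition (strong bisimilarity classes):
  B0 = {s0, s5, s6, t0, t5}
  B1 = {s1, t1}
  B2 = {s2, s3, t2, t3}
  B3 = {s4, t4}
s0 ∈ B0, t0 ∈ B0 → same block

bisimilar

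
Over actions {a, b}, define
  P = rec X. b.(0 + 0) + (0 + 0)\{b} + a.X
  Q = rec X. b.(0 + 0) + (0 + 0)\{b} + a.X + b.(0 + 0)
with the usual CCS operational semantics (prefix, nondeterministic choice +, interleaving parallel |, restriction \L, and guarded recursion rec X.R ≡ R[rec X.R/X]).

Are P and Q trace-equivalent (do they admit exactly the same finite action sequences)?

traces(P) = traces(Q)

P's transition system — 2 states:
  m0 = rec X. b.(0 + 0) + (0 + 0)\{b} + a.X :: --a--▸ m0, --b--▸ m1
  m1 = 0 + 0 :: ∅
Q's transition system — 2 states:
  n0 = rec X. b.(0 + 0) + (0 + 0)\{b} + a.X + b.(0 + 0) :: --a--▸ n0, --b--▸ n1
  n1 = 0 + 0 :: ∅
Coarsest stable partition (strong bisimilarity classes):
  B0 = {m0, n0}
  B1 = {m1, n1}
m0 ∈ B0, n0 ∈ B0 → same block
Bisimilar ⇒ trace-equivalent.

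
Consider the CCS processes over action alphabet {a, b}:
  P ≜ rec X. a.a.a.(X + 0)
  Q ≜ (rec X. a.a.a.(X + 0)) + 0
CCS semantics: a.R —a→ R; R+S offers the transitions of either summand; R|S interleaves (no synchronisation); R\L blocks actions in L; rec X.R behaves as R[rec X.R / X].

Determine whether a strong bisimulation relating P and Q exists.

P's transition system — 4 states:
  m0 = rec X. a.a.a.(X + 0) ⊢ —a→ m1
  m1 = a.a.((rec X. a.a.a.(X + 0)) + 0) ⊢ —a→ m2
  m2 = a.((rec X. a.a.a.(X + 0)) + 0) ⊢ —a→ m3
  m3 = (rec X. a.a.a.(X + 0)) + 0 ⊢ —a→ m1
Q's transition system — 3 states:
  n0 = (rec X. a.a.a.(X + 0)) + 0 ⊢ —a→ n1
  n1 = a.a.((rec X. a.a.a.(X + 0)) + 0) ⊢ —a→ n2
  n2 = a.((rec X. a.a.a.(X + 0)) + 0) ⊢ —a→ n0
Bisimilarity quotient blocks:
  B0 = {m0, m1, m2, m3, n0, n1, n2}
m0 ∈ B0, n0 ∈ B0 → same block

YES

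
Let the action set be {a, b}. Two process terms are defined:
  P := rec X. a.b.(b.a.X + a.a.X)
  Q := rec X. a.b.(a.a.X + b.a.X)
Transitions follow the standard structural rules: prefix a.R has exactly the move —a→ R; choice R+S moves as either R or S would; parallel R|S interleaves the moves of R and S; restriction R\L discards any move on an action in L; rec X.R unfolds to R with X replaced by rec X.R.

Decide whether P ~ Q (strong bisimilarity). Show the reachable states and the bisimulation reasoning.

bisimilar

P's transition system — 4 states:
  p0 = rec X. a.b.(b.a.X + a.a.X) → -a-> p1
  p1 = b.(b.a.(rec X. a.b.(b.a.X + a.a.X)) + a.a.(rec X. a.b.(b.a.X + a.a.X))) → -b-> p2
  p2 = b.a.(rec X. a.b.(b.a.X + a.a.X)) + a.a.(rec X. a.b.(b.a.X + a.a.X)) → -a-> p3, -b-> p3
  p3 = a.(rec X. a.b.(b.a.X + a.a.X)) → -a-> p0
Q's transition system — 4 states:
  q0 = rec X. a.b.(a.a.X + b.a.X) → -a-> q1
  q1 = b.(a.a.(rec X. a.b.(a.a.X + b.a.X)) + b.a.(rec X. a.b.(a.a.X + b.a.X))) → -b-> q2
  q2 = a.a.(rec X. a.b.(a.a.X + b.a.X)) + b.a.(rec X. a.b.(a.a.X + b.a.X)) → -a-> q3, -b-> q3
  q3 = a.(rec X. a.b.(a.a.X + b.a.X)) → -a-> q0
Partition-refinement fixed point:
  B0 = {p0, q0}
  B1 = {p1, q1}
  B2 = {p2, q2}
  B3 = {p3, q3}
p0 ∈ B0, q0 ∈ B0 → same block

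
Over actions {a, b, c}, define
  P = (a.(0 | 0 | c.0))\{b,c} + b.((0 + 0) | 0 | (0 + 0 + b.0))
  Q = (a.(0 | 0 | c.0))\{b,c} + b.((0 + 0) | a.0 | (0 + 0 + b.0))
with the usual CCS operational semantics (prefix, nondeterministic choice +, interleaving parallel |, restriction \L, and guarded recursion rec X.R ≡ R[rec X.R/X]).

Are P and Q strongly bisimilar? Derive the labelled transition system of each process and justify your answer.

not bisimilar

Reachable graph of P (4 states):
  p0 = (a.(0 | 0 | c.0))\{b,c} + b.((0 + 0) | 0 | (0 + 0 + b.0)) :: -a-> p1, -b-> p2
  p1 = (0 | 0 | c.0)\{b,c} :: ·
  p2 = (0 + 0) | 0 | (0 + 0 + b.0) :: -b-> p3
  p3 = (0 + 0) | 0 | 0 :: ·
Reachable graph of Q (6 states):
  q0 = (a.(0 | 0 | c.0))\{b,c} + b.((0 + 0) | a.0 | (0 + 0 + b.0)) :: -a-> q1, -b-> q2
  q1 = (0 | 0 | c.0)\{b,c} :: ·
  q2 = (0 + 0) | a.0 | (0 + 0 + b.0) :: -a-> q3, -b-> q4
  q3 = (0 + 0) | 0 | (0 + 0 + b.0) :: -b-> q5
  q4 = (0 + 0) | a.0 | 0 :: -a-> q5
  q5 = (0 + 0) | 0 | 0 :: ·
Coarsest stable partition (strong bisimilarity classes):
  B0 = {p0}
  B1 = {p2, q3}
  B2 = {p1, p3, q1, q5}
  B3 = {q0}
  B4 = {q2}
  B5 = {q4}
p0 ∈ B0, q0 ∈ B3 → different blocks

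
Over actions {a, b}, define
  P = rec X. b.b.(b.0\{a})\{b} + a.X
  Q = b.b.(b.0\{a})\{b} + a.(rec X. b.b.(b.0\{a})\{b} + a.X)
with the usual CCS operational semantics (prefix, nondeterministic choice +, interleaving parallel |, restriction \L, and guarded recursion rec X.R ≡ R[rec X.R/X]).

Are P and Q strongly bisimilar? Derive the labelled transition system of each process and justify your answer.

YES

Reachable graph of P (3 states):
  u0 = rec X. b.b.(b.0\{a})\{b} + a.X ⊢ -a-> u0, -b-> u1
  u1 = b.(b.0\{a})\{b} ⊢ -b-> u2
  u2 = (b.0\{a})\{b} ⊢ stopped
Reachable graph of Q (4 states):
  v0 = b.b.(b.0\{a})\{b} + a.(rec X. b.b.(b.0\{a})\{b} + a.X) ⊢ -a-> v1, -b-> v2
  v1 = rec X. b.b.(b.0\{a})\{b} + a.X ⊢ -a-> v1, -b-> v2
  v2 = b.(b.0\{a})\{b} ⊢ -b-> v3
  v3 = (b.0\{a})\{b} ⊢ stopped
Bisimilarity quotient blocks:
  B0 = {u0, v0, v1}
  B1 = {u1, v2}
  B2 = {u2, v3}
u0 ∈ B0, v0 ∈ B0 → same block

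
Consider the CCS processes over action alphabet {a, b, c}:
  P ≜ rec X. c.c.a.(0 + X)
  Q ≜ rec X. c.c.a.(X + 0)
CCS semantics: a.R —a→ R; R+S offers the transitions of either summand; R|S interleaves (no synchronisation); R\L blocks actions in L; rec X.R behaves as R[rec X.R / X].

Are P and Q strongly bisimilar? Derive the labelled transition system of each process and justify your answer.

P's transition system — 4 states:
  m0 = rec X. c.c.a.(0 + X) ⊢ =c=> m1
  m1 = c.a.(0 + (rec X. c.c.a.(0 + X))) ⊢ =c=> m2
  m2 = a.(0 + (rec X. c.c.a.(0 + X))) ⊢ =a=> m3
  m3 = 0 + (rec X. c.c.a.(0 + X)) ⊢ =c=> m1
Q's transition system — 4 states:
  n0 = rec X. c.c.a.(X + 0) ⊢ =c=> n1
  n1 = c.a.((rec X. c.c.a.(X + 0)) + 0) ⊢ =c=> n2
  n2 = a.((rec X. c.c.a.(X + 0)) + 0) ⊢ =a=> n3
  n3 = (rec X. c.c.a.(X + 0)) + 0 ⊢ =c=> n1
Partition-refinement fixed point:
  B0 = {m0, m3, n0, n3}
  B1 = {m1, n1}
  B2 = {m2, n2}
m0 ∈ B0, n0 ∈ B0 → same block

bisimilar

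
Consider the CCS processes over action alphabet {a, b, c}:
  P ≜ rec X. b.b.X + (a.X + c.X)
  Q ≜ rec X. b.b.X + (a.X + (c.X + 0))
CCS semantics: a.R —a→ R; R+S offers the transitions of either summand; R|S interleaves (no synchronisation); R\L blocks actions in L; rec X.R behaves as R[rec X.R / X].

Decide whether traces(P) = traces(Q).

LTS(P): 2 reachable states
  u0 = rec X. b.b.X + (a.X + c.X) → -a-> u0, -b-> u1, -c-> u0
  u1 = b.(rec X. b.b.X + (a.X + c.X)) → -b-> u0
LTS(Q): 2 reachable states
  v0 = rec X. b.b.X + (a.X + (c.X + 0)) → -a-> v0, -b-> v1, -c-> v0
  v1 = b.(rec X. b.b.X + (a.X + (c.X + 0))) → -b-> v0
Bisimilarity quotient blocks:
  B0 = {u0, v0}
  B1 = {u1, v1}
u0 ∈ B0, v0 ∈ B0 → same block
Bisimilar ⇒ trace-equivalent.

YES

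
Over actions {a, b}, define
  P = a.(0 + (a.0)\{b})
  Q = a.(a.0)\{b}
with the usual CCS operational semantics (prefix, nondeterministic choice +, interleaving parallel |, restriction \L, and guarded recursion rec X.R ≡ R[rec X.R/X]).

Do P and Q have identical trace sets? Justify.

Reachable graph of P (3 states):
  u0 = a.(0 + (a.0)\{b}) → --a--▸ u1
  u1 = 0 + (a.0)\{b} → --a--▸ u2
  u2 = 0\{b} → ·
Reachable graph of Q (3 states):
  v0 = a.(a.0)\{b} → --a--▸ v1
  v1 = (a.0)\{b} → --a--▸ v2
  v2 = 0\{b} → ·
Coarsest stable partition (strong bisimilarity classes):
  B0 = {u0, v0}
  B1 = {u1, v1}
  B2 = {u2, v2}
u0 ∈ B0, v0 ∈ B0 → same block
Bisimilar ⇒ trace-equivalent.

trace-equivalent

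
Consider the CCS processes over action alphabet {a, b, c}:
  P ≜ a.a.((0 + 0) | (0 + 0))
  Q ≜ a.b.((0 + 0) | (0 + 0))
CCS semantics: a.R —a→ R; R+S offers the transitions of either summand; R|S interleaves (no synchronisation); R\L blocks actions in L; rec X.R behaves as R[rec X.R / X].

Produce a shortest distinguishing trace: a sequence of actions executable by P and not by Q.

aa

LTS(P): 3 reachable states
  m0 = a.a.((0 + 0) | (0 + 0)) | --a--▸ m1
  m1 = a.((0 + 0) | (0 + 0)) | --a--▸ m2
  m2 = (0 + 0) | (0 + 0) | stopped
LTS(Q): 3 reachable states
  n0 = a.b.((0 + 0) | (0 + 0)) | --a--▸ n1
  n1 = b.((0 + 0) | (0 + 0)) | --b--▸ n2
  n2 = (0 + 0) | (0 + 0) | stopped
Trace ⟨aa⟩ through P, begin at {m0}:
  [1] a ⇒ {m1}
  [2] a ⇒ {m2}
  ✓ P
Trace ⟨aa⟩ through Q, begin at {n0}:
  [1] a ⇒ {n1}
  [2] a ⇒ no successor for Q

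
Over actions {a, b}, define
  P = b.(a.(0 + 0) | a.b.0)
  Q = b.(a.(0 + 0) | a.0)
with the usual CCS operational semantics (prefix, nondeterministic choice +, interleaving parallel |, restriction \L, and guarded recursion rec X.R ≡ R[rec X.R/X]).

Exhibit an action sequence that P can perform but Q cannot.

bab

Reachable graph of P (7 states):
  s0 = b.(a.(0 + 0) | a.b.0) | —b→ s1
  s1 = a.(0 + 0) | a.b.0 | —a→ s2, —a→ s3
  s2 = (0 + 0) | a.b.0 | —a→ s4
  s3 = a.(0 + 0) | b.0 | —a→ s4, —b→ s5
  s4 = (0 + 0) | b.0 | —b→ s6
  s5 = a.(0 + 0) | 0 | —a→ s6
  s6 = (0 + 0) | 0 | deadlocked
Reachable graph of Q (5 states):
  t0 = b.(a.(0 + 0) | a.0) | —b→ t1
  t1 = a.(0 + 0) | a.0 | —a→ t2, —a→ t3
  t2 = (0 + 0) | a.0 | —a→ t4
  t3 = a.(0 + 0) | 0 | —a→ t4
  t4 = (0 + 0) | 0 | deadlocked
Trace ⟨bab⟩ through P, begin at {s0}:
  [1] b ⇒ {s1}
  [2] a ⇒ {s2, s3}
  [3] b ⇒ {s5}
  ✓ P
Trace ⟨bab⟩ through Q, begin at {t0}:
  [1] b ⇒ {t1}
  [2] a ⇒ {t2, t3}
  [3] b ⇒ ∅  — Q cannot continue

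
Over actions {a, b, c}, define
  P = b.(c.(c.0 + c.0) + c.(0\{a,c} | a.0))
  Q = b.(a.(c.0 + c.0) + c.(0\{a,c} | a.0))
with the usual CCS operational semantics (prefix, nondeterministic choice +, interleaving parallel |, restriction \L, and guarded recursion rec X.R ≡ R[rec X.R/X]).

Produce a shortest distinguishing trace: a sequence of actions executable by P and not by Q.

bcc

Reachable graph of P (6 states):
  p0 = b.(c.(c.0 + c.0) + c.(0\{a,c} | a.0)) has moves --b--▸ p1
  p1 = c.(c.0 + c.0) + c.(0\{a,c} | a.0) has moves --c--▸ p2, --c--▸ p3
  p2 = 0\{a,c} | a.0 has moves --a--▸ p4
  p3 = c.0 + c.0 has moves --c--▸ p5
  p4 = 0\{a,c} | 0 has moves deadlocked
  p5 = 0 has moves deadlocked
Reachable graph of Q (6 states):
  q0 = b.(a.(c.0 + c.0) + c.(0\{a,c} | a.0)) has moves --b--▸ q1
  q1 = a.(c.0 + c.0) + c.(0\{a,c} | a.0) has moves --a--▸ q2, --c--▸ q3
  q2 = c.0 + c.0 has moves --c--▸ q4
  q3 = 0\{a,c} | a.0 has moves --a--▸ q5
  q4 = 0 has moves deadlocked
  q5 = 0\{a,c} | 0 has moves deadlocked
Trace ⟨bcc⟩ through P, begin at {p0}:
  step 1 (b): {p1}
  step 2 (c): {p2, p3}
  step 3 (c): {p5}
  P completes σ.
Trace ⟨bcc⟩ through Q, begin at {q0}:
  step 1 (b): {q1}
  step 2 (c): {q3}
  step 3 (c): ∅  — Q cannot continue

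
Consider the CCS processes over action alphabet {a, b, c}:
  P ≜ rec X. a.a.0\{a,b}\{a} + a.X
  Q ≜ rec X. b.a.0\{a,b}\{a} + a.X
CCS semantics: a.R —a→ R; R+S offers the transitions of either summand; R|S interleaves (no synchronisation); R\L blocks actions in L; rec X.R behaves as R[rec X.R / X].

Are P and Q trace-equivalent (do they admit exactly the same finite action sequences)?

trace-distinct — witness ⟨b⟩

Reachable graph of P (3 states):
  u0 = rec X. a.a.0\{a,b}\{a} + a.X has moves ··a··> u0, ··a··> u1
  u1 = a.0\{a,b}\{a} has moves ··a··> u2
  u2 = 0\{a,b}\{a} has moves (no moves)
Reachable graph of Q (3 states):
  v0 = rec X. b.a.0\{a,b}\{a} + a.X has moves ··a··> v0, ··b··> v1
  v1 = a.0\{a,b}\{a} has moves ··a··> v2
  v2 = 0\{a,b}\{a} has moves (no moves)
Run σ = ⟨b⟩ on Q: start {v0}
  [1] b ⇒ {v1}
  ✓ Q
Run σ = ⟨b⟩ on P: start {u0}
  [1] b ⇒ ∅  — P cannot continue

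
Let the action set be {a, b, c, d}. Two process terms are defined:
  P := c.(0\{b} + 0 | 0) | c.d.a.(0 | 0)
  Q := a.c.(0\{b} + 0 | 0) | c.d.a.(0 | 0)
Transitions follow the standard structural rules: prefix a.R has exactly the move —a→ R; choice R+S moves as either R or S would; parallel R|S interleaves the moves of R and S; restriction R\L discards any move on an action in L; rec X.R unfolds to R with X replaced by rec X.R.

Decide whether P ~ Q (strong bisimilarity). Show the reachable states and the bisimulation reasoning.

NO

LTS(P): 8 reachable states
  u0 = c.(0\{b} + 0 | 0) | c.d.a.(0 | 0) has moves -c-> u1, -c-> u2
  u1 = (0\{b} + 0 | 0) | c.d.a.(0 | 0) has moves -c-> u3
  u2 = c.(0\{b} + 0 | 0) | d.a.(0 | 0) has moves -c-> u3, -d-> u4
  u3 = (0\{b} + 0 | 0) | d.a.(0 | 0) has moves -d-> u5
  u4 = c.(0\{b} + 0 | 0) | a.(0 | 0) has moves -a-> u6, -c-> u5
  u5 = (0\{b} + 0 | 0) | a.(0 | 0) has moves -a-> u7
  u6 = c.(0\{b} + 0 | 0) | (0 | 0) has moves -c-> u7
  u7 = (0\{b} + 0 | 0) | (0 | 0) has moves ∅
LTS(Q): 12 reachable states
  v0 = a.c.(0\{b} + 0 | 0) | c.d.a.(0 | 0) has moves -a-> v1, -c-> v2
  v1 = c.(0\{b} + 0 | 0) | c.d.a.(0 | 0) has moves -c-> v3, -c-> v4
  v2 = a.c.(0\{b} + 0 | 0) | d.a.(0 | 0) has moves -a-> v4, -d-> v5
  v3 = (0\{b} + 0 | 0) | c.d.a.(0 | 0) has moves -c-> v6
  v4 = c.(0\{b} + 0 | 0) | d.a.(0 | 0) has moves -c-> v6, -d-> v7
  v5 = a.c.(0\{b} + 0 | 0) | a.(0 | 0) has moves -a-> v7, -a-> v8
  v6 = (0\{b} + 0 | 0) | d.a.(0 | 0) has moves -d-> v9
  v7 = c.(0\{b} + 0 | 0) | a.(0 | 0) has moves -a-> v10, -c-> v9
  v8 = a.c.(0\{b} + 0 | 0) | (0 | 0) has moves -a-> v10
  v9 = (0\{b} + 0 | 0) | a.(0 | 0) has moves -a-> v11
  v10 = c.(0\{b} + 0 | 0) | (0 | 0) has moves -c-> v11
  v11 = (0\{b} + 0 | 0) | (0 | 0) has moves ∅
Bisimilarity quotient blocks:
  B0 = {u0, v1}
  B1 = {u1, v3}
  B2 = {u3, v6}
  B3 = {u5, v9}
  B4 = {u7, v11}
  B5 = {u2, v4}
  B6 = {u4, v7}
  B7 = {u6, v10}
  B8 = {v0}
  B9 = {v2}
  B10 = {v5}
  B11 = {v8}
u0 ∈ B0, v0 ∈ B8 → different blocks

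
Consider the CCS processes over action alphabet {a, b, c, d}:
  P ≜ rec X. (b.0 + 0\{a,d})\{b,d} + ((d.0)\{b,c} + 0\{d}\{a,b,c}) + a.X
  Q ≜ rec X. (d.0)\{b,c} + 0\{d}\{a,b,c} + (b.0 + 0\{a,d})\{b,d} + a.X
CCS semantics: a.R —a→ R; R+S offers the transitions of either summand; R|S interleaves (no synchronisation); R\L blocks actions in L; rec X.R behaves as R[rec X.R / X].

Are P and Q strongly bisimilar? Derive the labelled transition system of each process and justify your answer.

LTS(P): 2 reachable states
  m0 = rec X. (b.0 + 0\{a,d})\{b,d} + ((d.0)\{b,c} + 0\{d}\{a,b,c}) + a.X ⊢ —a→ m0, —d→ m1
  m1 = 0\{b,c} ⊢ deadlocked
LTS(Q): 2 reachable states
  n0 = rec X. (d.0)\{b,c} + 0\{d}\{a,b,c} + (b.0 + 0\{a,d})\{b,d} + a.X ⊢ —a→ n0, —d→ n1
  n1 = 0\{b,c} ⊢ deadlocked
Bisimilarity quotient blocks:
  B0 = {m0, n0}
  B1 = {m1, n1}
m0 ∈ B0, n0 ∈ B0 → same block

YES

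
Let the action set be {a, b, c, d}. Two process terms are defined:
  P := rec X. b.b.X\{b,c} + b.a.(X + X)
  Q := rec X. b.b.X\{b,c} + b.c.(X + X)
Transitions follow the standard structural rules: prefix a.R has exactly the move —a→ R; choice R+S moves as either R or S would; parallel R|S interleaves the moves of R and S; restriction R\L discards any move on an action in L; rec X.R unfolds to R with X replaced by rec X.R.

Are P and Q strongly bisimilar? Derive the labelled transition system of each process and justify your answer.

NO

LTS(P): 5 reachable states
  u0 = rec X. b.b.X\{b,c} + b.a.(X + X) has moves ··b··> u1, ··b··> u2
  u1 = a.((rec X. b.b.X\{b,c} + b.a.(X + X)) + (rec X. b.b.X\{b,c} + b.a.(X + X))) has moves ··a··> u3
  u2 = b.(rec X. b.b.X\{b,c} + b.a.(X + X))\{b,c} has moves ··b··> u4
  u3 = (rec X. b.b.X\{b,c} + b.a.(X + X)) + (rec X. b.b.X\{b,c} + b.a.(X + X)) has moves ··b··> u1, ··b··> u2
  u4 = (rec X. b.b.X\{b,c} + b.a.(X + X))\{b,c} has moves stopped
LTS(Q): 5 reachable states
  v0 = rec X. b.b.X\{b,c} + b.c.(X + X) has moves ··b··> v1, ··b··> v2
  v1 = b.(rec X. b.b.X\{b,c} + b.c.(X + X))\{b,c} has moves ··b··> v3
  v2 = c.((rec X. b.b.X\{b,c} + b.c.(X + X)) + (rec X. b.b.X\{b,c} + b.c.(X + X))) has moves ··c··> v4
  v3 = (rec X. b.b.X\{b,c} + b.c.(X + X))\{b,c} has moves stopped
  v4 = (rec X. b.b.X\{b,c} + b.c.(X + X)) + (rec X. b.b.X\{b,c} + b.c.(X + X)) has moves ··b··> v1, ··b··> v2
Coarsest stable partition (strong bisimilarity classes):
  B0 = {u0, u3}
  B1 = {u2, v1}
  B2 = {u4, v3}
  B3 = {u1}
  B4 = {v0, v4}
  B5 = {v2}
u0 ∈ B0, v0 ∈ B4 → different blocks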